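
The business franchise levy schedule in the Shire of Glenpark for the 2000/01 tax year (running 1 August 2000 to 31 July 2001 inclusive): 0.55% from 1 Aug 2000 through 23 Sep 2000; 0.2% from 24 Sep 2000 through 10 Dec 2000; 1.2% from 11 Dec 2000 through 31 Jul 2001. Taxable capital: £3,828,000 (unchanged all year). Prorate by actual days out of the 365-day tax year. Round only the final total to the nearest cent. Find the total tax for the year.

£34,074.44

1 Aug – 23 Sep 2000: 54 days at 0.55% → £3,828,000 × 0.55% × 54/365 = £3,114.8384
24 Sep – 10 Dec 2000: 78 days at 0.2% → £3,828,000 × 0.2% × 78/365 = £1,636.0767
11 Dec 2000 – 31 Jul 2001: 233 days at 1.2% → £3,828,000 × 1.2% × 233/365 = £29,323.5288
Total = £34,074.4438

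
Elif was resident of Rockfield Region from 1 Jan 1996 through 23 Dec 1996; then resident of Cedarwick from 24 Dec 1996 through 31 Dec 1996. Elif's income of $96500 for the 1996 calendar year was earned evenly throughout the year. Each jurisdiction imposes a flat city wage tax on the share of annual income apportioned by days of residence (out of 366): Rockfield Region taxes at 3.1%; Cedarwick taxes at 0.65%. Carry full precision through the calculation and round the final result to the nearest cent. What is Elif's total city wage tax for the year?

Rockfield Region, 1 Jan – 23 Dec 1996: 358 days → $96500 × 3.1% × 358/366 = $2926.1120
Cedarwick, 24 Dec – 31 Dec 1996: 8 days → $96500 × 0.65% × 8/366 = $13.7104
Total = $2939.8224

$2939.82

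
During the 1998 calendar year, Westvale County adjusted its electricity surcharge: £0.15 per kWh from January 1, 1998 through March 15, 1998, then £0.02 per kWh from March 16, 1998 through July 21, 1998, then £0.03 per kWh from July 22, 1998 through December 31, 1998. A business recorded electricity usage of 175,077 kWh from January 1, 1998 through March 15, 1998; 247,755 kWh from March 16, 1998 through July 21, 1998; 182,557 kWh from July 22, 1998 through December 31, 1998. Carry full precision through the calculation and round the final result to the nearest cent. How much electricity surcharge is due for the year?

£36693.36

January 1 – March 15, 1998: 175,077 kWh at £0.15/kWh → £26261.55
March 16 – July 21, 1998: 247,755 kWh at £0.02/kWh → £4955.10
July 22 – December 31, 1998: 182,557 kWh at £0.03/kWh → £5476.71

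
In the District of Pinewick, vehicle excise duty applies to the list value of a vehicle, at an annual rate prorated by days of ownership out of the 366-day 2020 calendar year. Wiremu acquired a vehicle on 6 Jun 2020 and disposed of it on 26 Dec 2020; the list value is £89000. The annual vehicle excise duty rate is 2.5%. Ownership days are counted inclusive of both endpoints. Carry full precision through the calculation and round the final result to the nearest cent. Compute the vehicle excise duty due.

Days held (6 Jun – 26 Dec 2020): 204 out of 366
Tax = £89000 × 2.5% × 204/366 = £1240.1639

£1240.16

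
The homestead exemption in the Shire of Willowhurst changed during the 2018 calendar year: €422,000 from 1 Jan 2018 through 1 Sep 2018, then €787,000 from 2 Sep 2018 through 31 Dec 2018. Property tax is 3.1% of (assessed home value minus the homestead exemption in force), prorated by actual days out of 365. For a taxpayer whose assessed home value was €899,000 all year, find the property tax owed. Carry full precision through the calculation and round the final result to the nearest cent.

1 Jan – 1 Sep 2018: 244 days, exemption €422,000 → (€899,000 − €422,000) × 3.1% × 244/365 = €9,885.0082
2 Sep – 31 Dec 2018: 121 days, exemption €787,000 → (€899,000 − €787,000) × 3.1% × 121/365 = €1,150.9918
Total = €11,036.0000

€11,036.00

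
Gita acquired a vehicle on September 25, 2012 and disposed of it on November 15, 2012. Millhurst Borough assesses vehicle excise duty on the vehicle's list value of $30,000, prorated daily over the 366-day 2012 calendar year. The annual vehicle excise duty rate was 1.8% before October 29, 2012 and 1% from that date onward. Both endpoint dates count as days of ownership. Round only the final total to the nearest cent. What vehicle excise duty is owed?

$64.92

September 25 – October 28, 2012: 34 days at 1.8% → $30,000 × 1.8% × 34/366 = $50.1639
October 29 – November 15, 2012: 18 days at 1% → $30,000 × 1% × 18/366 = $14.7541
Total = $64.9180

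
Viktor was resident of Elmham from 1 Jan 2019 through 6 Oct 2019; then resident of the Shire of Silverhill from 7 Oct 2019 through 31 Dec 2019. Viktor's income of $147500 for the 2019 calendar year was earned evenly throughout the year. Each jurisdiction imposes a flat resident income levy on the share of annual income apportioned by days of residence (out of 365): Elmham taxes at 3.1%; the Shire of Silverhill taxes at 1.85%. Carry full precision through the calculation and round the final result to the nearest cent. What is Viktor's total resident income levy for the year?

Elmham, 1 Jan – 6 Oct 2019: 279 days → $147500 × 3.1% × 279/365 = $3495.1438
The Shire of Silverhill, 7 Oct – 31 Dec 2019: 86 days → $147500 × 1.85% × 86/365 = $642.9384
Total = $4138.0822

$4138.08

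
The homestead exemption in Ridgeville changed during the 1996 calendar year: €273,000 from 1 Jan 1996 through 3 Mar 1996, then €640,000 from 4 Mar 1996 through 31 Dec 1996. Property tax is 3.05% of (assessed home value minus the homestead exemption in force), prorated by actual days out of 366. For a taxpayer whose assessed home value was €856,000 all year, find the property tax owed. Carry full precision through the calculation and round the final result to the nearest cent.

1 Jan – 3 Mar 1996: 63 days, exemption €273,000 → (€856,000 − €273,000) × 3.05% × 63/366 = €3,060.7500
4 Mar – 31 Dec 1996: 303 days, exemption €640,000 → (€856,000 − €640,000) × 3.05% × 303/366 = €5,454.0000
Total = €8,514.7500

€8,514.75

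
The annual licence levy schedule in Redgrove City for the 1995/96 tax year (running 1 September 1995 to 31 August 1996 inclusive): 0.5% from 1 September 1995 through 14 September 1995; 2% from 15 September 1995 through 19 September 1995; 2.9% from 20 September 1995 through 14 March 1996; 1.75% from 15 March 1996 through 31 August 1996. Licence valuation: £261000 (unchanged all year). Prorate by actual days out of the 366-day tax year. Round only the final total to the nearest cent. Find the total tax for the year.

1 September – 14 September 1995: 14 days at 0.5% → £261000 × 0.5% × 14/366 = £49.9180
15 September – 19 September 1995: 5 days at 2% → £261000 × 2% × 5/366 = £71.3115
20 September 1995 – 14 March 1996: 177 days at 2.9% → £261000 × 2.9% × 177/366 = £3660.4180
15 March – 31 August 1996: 170 days at 1.75% → £261000 × 1.75% × 170/366 = £2121.5164
Total = £5903.1639

£5903.16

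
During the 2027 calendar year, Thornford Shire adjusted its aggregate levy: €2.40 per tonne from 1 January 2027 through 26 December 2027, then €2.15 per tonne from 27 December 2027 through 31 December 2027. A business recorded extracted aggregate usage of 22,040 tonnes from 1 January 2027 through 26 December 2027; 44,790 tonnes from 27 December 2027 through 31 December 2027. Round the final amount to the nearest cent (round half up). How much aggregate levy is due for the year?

1 January – 26 December 2027: 22,040 tonnes at €2.40/tonne → €52,896.00
27 December – 31 December 2027: 44,790 tonnes at €2.15/tonne → €96,298.50

€149,194.50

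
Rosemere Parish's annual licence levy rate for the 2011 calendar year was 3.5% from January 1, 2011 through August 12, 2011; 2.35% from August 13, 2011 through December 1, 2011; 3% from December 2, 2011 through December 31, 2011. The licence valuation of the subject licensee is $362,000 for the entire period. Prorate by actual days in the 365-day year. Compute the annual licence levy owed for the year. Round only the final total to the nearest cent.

January 1 – August 12, 2011: 224 days at 3.5% → $362,000 × 3.5% × 224/365 = $7,775.5616
August 13 – December 1, 2011: 111 days at 2.35% → $362,000 × 2.35% × 111/365 = $2,587.0603
December 2 – December 31, 2011: 30 days at 3% → $362,000 × 3% × 30/365 = $892.6027
Total = $11,255.2247

$11,255.22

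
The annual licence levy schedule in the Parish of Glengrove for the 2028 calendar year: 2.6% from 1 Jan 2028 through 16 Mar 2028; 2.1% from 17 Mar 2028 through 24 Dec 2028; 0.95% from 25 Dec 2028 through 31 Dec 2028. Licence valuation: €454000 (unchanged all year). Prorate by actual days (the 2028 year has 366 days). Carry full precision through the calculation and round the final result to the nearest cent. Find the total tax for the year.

€9905.51

1 Jan – 16 Mar 2028: 76 days at 2.6% → €454000 × 2.6% × 76/366 = €2451.1038
17 Mar – 24 Dec 2028: 283 days at 2.1% → €454000 × 2.1% × 283/366 = €7371.9180
25 Dec – 31 Dec 2028: 7 days at 0.95% → €454000 × 0.95% × 7/366 = €82.4891
Total = €9905.5109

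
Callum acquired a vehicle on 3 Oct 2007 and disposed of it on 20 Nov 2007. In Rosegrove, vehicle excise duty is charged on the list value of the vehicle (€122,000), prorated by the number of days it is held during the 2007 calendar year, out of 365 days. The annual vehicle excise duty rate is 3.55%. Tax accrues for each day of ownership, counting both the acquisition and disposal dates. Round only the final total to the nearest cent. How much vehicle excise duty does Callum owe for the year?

Days held (3 Oct – 20 Nov 2007): 49 out of 365
Tax = €122,000 × 3.55% × 49/365 = €581.4219

€581.42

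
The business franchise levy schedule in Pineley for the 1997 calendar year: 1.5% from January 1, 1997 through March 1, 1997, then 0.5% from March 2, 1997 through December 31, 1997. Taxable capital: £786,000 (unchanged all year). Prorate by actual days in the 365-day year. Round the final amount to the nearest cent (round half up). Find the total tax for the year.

£5,222.05

January 1 – March 1, 1997: 60 days at 1.5% → £786,000 × 1.5% × 60/365 = £1,938.0822
March 2 – December 31, 1997: 305 days at 0.5% → £786,000 × 0.5% × 305/365 = £3,283.9726
Total = £5,222.0548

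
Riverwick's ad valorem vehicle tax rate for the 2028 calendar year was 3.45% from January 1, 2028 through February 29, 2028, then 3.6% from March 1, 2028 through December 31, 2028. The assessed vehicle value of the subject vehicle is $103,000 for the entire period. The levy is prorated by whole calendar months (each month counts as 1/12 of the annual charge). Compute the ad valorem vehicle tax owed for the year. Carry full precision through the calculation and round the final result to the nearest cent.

January 1 – February 29, 2028: 2 months at 3.45% → $103,000 × 3.45% × 2/12 = $592.2500
March 1 – December 31, 2028: 10 months at 3.6% → $103,000 × 3.6% × 10/12 = $3,090.0000
Total = $3,682.2500

$3,682.25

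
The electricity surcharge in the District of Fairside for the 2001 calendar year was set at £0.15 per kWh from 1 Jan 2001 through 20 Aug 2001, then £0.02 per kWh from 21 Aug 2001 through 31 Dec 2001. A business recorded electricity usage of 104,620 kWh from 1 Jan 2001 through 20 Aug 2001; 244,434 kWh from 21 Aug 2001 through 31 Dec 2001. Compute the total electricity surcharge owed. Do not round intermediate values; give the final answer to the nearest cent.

£20581.68

1 Jan – 20 Aug 2001: 104,620 kWh at £0.15/kWh → £15693.00
21 Aug – 31 Dec 2001: 244,434 kWh at £0.02/kWh → £4888.68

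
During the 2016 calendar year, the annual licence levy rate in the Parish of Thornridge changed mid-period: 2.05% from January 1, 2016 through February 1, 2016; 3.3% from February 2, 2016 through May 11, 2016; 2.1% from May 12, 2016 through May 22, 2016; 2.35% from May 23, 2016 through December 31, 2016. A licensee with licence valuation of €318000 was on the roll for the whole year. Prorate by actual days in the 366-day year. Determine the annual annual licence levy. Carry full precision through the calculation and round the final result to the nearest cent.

€8191.11

January 1 – February 1, 2016: 32 days at 2.05% → €318000 × 2.05% × 32/366 = €569.9672
February 2 – May 11, 2016: 100 days at 3.3% → €318000 × 3.3% × 100/366 = €2867.2131
May 12 – May 22, 2016: 11 days at 2.1% → €318000 × 2.1% × 11/366 = €200.7049
May 23 – December 31, 2016: 223 days at 2.35% → €318000 × 2.35% × 223/366 = €4553.2213
Total = €8191.1066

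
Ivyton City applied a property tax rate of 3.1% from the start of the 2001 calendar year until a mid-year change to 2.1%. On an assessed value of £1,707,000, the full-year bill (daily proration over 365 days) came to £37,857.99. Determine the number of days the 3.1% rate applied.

Let d = days at the first rate; then 365 − d days at the second rate.
£1,707,000 × [3.1%·d + 2.1%·(365−d)] / 365 = £37,857.99
Solving gives d = 43, so the new rate took effect on 13 Feb 2001.

43 days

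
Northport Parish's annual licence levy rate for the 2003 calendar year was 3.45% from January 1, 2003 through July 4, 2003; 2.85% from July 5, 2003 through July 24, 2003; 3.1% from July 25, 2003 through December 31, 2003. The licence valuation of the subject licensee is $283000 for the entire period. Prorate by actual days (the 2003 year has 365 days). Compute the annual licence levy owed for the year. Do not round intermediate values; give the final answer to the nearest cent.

$9236.27

January 1 – July 4, 2003: 185 days at 3.45% → $283000 × 3.45% × 185/365 = $4948.6233
July 5 – July 24, 2003: 20 days at 2.85% → $283000 × 2.85% × 20/365 = $441.9452
July 25 – December 31, 2003: 160 days at 3.1% → $283000 × 3.1% × 160/365 = $3845.6986
Total = $9236.2671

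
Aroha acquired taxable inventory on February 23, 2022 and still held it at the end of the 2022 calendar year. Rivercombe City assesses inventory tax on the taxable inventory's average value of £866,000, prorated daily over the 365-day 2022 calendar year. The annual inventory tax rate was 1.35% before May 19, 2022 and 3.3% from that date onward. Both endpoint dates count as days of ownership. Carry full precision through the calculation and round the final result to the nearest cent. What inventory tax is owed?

February 23 – May 18, 2022: 85 days at 1.35% → £866,000 × 1.35% × 85/365 = £2,722.5616
May 19 – December 31, 2022: 227 days at 3.3% → £866,000 × 3.3% × 227/365 = £17,773.1671
Total = £20,495.7288

£20,495.73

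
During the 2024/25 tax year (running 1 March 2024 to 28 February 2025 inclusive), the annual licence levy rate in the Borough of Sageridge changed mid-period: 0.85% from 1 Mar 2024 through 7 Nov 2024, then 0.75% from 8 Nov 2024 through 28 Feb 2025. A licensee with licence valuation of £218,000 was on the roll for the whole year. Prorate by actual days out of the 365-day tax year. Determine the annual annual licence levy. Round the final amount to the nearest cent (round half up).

1 Mar – 7 Nov 2024: 252 days at 0.85% → £218,000 × 0.85% × 252/365 = £1,279.3315
8 Nov 2024 – 28 Feb 2025: 113 days at 0.75% → £218,000 × 0.75% × 113/365 = £506.1781
Total = £1,785.5096

£1,785.51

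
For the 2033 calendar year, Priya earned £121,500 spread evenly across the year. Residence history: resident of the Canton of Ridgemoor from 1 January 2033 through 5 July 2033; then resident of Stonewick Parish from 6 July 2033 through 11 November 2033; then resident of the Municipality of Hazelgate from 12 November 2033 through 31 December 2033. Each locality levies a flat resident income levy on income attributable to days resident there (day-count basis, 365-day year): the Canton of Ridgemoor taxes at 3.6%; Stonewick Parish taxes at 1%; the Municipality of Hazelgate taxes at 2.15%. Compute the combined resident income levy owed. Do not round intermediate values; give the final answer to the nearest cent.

£3,016.20

The Canton of Ridgemoor, 1 January – 5 July 2033: 186 days → £121,500 × 3.6% × 186/365 = £2,228.9425
Stonewick Parish, 6 July – 11 November 2033: 129 days → £121,500 × 1% × 129/365 = £429.4110
The Municipality of Hazelgate, 12 November – 31 December 2033: 50 days → £121,500 × 2.15% × 50/365 = £357.8425
Total = £3,016.1959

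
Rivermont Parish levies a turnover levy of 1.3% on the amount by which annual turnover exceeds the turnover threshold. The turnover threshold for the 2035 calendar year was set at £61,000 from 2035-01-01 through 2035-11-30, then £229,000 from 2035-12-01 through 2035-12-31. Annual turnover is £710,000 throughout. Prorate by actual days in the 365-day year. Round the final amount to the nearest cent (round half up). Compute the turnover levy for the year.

£8,251.51

2035-01-01 to 2035-11-30: 334 days, exemption £61,000 → (£710,000 − £61,000) × 1.3% × 334/365 = £7,720.4329
2035-12-01 to 2035-12-31: 31 days, exemption £229,000 → (£710,000 − £229,000) × 1.3% × 31/365 = £531.0767
Total = £8,251.5096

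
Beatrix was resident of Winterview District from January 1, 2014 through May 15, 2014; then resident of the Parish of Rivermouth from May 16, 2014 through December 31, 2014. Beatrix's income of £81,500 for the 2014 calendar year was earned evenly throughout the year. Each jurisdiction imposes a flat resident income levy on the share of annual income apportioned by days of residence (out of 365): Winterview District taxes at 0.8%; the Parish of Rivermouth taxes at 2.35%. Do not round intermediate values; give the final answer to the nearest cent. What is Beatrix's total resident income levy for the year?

Winterview District, January 1 – May 15, 2014: 135 days → £81,500 × 0.8% × 135/365 = £241.1507
The Parish of Rivermouth, May 16 – December 31, 2014: 230 days → £81,500 × 2.35% × 230/365 = £1,206.8699
Total = £1,448.0205

£1,448.02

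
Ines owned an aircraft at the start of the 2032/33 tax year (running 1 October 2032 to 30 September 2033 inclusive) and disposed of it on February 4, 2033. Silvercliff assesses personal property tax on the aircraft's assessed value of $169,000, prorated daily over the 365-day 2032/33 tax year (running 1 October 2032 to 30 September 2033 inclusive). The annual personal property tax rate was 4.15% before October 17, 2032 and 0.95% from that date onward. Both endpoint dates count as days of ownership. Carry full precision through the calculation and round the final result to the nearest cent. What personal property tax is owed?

October 1 – October 16, 2032: 16 days at 4.15% → $169,000 × 4.15% × 16/365 = $307.4411
October 17, 2032 – February 4, 2033: 111 days at 0.95% → $169,000 × 0.95% × 111/365 = $488.2479
Total = $795.6890

$795.69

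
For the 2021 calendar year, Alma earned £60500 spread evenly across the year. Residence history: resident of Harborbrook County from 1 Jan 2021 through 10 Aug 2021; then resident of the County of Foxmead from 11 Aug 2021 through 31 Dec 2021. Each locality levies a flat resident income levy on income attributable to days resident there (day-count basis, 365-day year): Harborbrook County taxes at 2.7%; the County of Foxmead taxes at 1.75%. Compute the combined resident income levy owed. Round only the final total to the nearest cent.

£1408.32

Harborbrook County, 1 Jan – 10 Aug 2021: 222 days → £60500 × 2.7% × 222/365 = £993.5260
The County of Foxmead, 11 Aug – 31 Dec 2021: 143 days → £60500 × 1.75% × 143/365 = £414.7979
Total = £1408.3240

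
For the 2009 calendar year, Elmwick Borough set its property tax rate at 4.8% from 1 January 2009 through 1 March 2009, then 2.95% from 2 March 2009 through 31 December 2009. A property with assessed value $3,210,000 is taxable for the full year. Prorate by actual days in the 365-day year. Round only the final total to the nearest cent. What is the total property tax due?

$104,456.92

1 January – 1 March 2009: 60 days at 4.8% → $3,210,000 × 4.8% × 60/365 = $25,328.2192
2 March – 31 December 2009: 305 days at 2.95% → $3,210,000 × 2.95% × 305/365 = $79,128.6986
Total = $104,456.9178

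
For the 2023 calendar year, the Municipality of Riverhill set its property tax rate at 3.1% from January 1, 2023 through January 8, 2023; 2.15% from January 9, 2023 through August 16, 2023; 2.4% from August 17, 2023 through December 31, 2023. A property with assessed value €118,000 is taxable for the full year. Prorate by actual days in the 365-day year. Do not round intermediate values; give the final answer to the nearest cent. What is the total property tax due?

January 1 – January 8, 2023: 8 days at 3.1% → €118,000 × 3.1% × 8/365 = €80.1753
January 9 – August 16, 2023: 220 days at 2.15% → €118,000 × 2.15% × 220/365 = €1,529.1507
August 17 – December 31, 2023: 137 days at 2.4% → €118,000 × 2.4% × 137/365 = €1,062.9699
Total = €2,672.2959

€2,672.30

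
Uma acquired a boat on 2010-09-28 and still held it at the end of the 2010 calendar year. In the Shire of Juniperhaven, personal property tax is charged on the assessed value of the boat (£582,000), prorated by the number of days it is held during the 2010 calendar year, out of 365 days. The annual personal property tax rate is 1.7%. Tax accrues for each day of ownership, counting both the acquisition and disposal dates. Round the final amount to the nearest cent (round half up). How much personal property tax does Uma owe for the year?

£2,575.15

Days held (2010-09-28 to 2010-12-31): 95 out of 365
Tax = £582,000 × 1.7% × 95/365 = £2,575.1507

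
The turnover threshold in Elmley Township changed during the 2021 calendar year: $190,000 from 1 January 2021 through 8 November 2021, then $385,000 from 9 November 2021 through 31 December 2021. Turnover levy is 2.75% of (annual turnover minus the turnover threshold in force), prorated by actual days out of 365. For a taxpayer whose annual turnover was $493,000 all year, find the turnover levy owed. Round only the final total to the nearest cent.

1 January – 8 November 2021: 312 days, exemption $190,000 → ($493,000 − $190,000) × 2.75% × 312/365 = $7,122.5753
9 November – 31 December 2021: 53 days, exemption $385,000 → ($493,000 − $385,000) × 2.75% × 53/365 = $431.2603
Total = $7,553.8356

$7,553.84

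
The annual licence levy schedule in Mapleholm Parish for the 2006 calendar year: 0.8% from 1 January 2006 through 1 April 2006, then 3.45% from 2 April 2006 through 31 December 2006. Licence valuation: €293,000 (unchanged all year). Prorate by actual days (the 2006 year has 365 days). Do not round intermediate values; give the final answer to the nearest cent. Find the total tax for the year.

1 January – 1 April 2006: 91 days at 0.8% → €293,000 × 0.8% × 91/365 = €584.3945
2 April – 31 December 2006: 274 days at 3.45% → €293,000 × 3.45% × 274/365 = €7,588.2986
Total = €8,172.6932

€8,172.69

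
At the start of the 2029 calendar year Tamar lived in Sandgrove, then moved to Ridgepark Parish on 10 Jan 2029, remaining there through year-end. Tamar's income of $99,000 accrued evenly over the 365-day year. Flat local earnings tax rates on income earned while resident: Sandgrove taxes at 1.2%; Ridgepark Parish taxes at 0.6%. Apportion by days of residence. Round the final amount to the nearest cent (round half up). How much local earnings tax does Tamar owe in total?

Sandgrove, 1 Jan – 9 Jan 2029: 9 days → $99,000 × 1.2% × 9/365 = $29.2932
Ridgepark Parish, 10 Jan – 31 Dec 2029: 356 days → $99,000 × 0.6% × 356/365 = $579.3534
Total = $608.6466

$608.65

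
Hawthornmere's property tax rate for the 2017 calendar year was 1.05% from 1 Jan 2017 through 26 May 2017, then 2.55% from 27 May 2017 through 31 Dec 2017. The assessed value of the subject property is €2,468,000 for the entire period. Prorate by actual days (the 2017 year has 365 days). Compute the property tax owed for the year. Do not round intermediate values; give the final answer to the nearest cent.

1 Jan – 26 May 2017: 146 days at 1.05% → €2,468,000 × 1.05% × 146/365 = €10,365.6000
27 May – 31 Dec 2017: 219 days at 2.55% → €2,468,000 × 2.55% × 219/365 = €37,760.4000
Total = €48,126.0000

€48,126.00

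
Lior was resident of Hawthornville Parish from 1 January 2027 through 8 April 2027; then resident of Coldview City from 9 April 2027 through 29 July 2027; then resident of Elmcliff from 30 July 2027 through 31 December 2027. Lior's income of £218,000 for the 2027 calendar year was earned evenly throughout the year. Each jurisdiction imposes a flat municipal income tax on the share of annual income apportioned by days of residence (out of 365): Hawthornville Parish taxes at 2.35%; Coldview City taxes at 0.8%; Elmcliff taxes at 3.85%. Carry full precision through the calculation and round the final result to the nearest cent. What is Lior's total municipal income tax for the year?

£5,474.79

Hawthornville Parish, 1 January – 8 April 2027: 98 days → £218,000 × 2.35% × 98/365 = £1,375.4904
Coldview City, 9 April – 29 July 2027: 112 days → £218,000 × 0.8% × 112/365 = £535.1452
Elmcliff, 30 July – 31 December 2027: 155 days → £218,000 × 3.85% × 155/365 = £3,564.1507
Total = £5,474.7863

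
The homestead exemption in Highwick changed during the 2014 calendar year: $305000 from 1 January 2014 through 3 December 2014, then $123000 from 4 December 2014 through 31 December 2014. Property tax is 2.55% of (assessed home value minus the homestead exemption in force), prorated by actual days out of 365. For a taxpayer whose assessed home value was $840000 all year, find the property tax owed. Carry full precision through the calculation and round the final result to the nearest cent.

$13998.52

1 January – 3 December 2014: 337 days, exemption $305000 → ($840000 − $305000) × 2.55% × 337/365 = $12595.9521
4 December – 31 December 2014: 28 days, exemption $123000 → ($840000 − $123000) × 2.55% × 28/365 = $1402.5699
Total = $13998.5219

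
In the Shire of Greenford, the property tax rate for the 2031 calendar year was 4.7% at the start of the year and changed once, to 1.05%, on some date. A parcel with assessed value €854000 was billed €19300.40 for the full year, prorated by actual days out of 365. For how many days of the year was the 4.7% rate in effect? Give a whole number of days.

121 days

Let d = days at the first rate; then 365 − d days at the second rate.
€854000 × [4.7%·d + 1.05%·(365−d)] / 365 = €19300.40
Solving gives d = 121, so the new rate took effect on 2 May 2031.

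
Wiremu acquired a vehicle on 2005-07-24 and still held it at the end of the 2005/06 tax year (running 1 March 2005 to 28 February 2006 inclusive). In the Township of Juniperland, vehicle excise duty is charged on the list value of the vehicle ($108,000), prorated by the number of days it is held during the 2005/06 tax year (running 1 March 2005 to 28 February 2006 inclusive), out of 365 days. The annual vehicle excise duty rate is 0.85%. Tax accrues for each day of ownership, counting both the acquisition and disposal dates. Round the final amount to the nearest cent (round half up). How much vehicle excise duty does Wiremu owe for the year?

$553.32

Days held (2005-07-24 to 2006-02-28): 220 out of 365
Tax = $108,000 × 0.85% × 220/365 = $553.3151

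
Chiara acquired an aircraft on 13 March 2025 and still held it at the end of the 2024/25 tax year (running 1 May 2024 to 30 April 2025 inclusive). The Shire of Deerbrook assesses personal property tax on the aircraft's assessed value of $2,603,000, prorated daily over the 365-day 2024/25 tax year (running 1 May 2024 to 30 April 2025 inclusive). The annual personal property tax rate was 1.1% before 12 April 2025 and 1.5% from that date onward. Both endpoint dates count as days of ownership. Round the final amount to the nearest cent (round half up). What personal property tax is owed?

13 March – 11 April 2025: 30 days at 1.1% → $2,603,000 × 1.1% × 30/365 = $2,353.3973
12 April – 30 April 2025: 19 days at 1.5% → $2,603,000 × 1.5% × 19/365 = $2,032.4795
Total = $4,385.8767

$4,385.88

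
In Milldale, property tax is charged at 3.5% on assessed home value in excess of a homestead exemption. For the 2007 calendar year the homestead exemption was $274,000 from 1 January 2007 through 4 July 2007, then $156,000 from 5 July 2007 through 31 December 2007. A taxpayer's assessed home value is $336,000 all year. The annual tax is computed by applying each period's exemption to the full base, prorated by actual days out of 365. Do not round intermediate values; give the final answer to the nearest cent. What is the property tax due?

$4,206.71

1 January – 4 July 2007: 185 days, exemption $274,000 → ($336,000 − $274,000) × 3.5% × 185/365 = $1,099.8630
5 July – 31 December 2007: 180 days, exemption $156,000 → ($336,000 − $156,000) × 3.5% × 180/365 = $3,106.8493
Total = $4,206.7123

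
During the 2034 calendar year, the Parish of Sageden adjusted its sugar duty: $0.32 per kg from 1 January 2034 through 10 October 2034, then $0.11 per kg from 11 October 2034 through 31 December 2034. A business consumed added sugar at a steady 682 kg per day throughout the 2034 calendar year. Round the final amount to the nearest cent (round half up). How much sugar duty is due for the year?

$67,913.56

1 January – 10 October 2034: 283 days × 682 kg/day = 193,006 kg at $0.32/kg → $61,761.92
11 October – 31 December 2034: 82 days × 682 kg/day = 55,924 kg at $0.11/kg → $6,151.64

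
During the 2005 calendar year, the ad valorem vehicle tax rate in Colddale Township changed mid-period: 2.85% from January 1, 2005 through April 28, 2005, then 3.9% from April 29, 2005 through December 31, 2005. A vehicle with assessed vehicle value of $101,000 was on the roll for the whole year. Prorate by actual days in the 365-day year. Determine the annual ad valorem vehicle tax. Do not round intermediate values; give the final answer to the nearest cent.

$3,596.15

January 1 – April 28, 2005: 118 days at 2.85% → $101,000 × 2.85% × 118/365 = $930.5836
April 29 – December 31, 2005: 247 days at 3.9% → $101,000 × 3.9% × 247/365 = $2,665.5699
Total = $3,596.1534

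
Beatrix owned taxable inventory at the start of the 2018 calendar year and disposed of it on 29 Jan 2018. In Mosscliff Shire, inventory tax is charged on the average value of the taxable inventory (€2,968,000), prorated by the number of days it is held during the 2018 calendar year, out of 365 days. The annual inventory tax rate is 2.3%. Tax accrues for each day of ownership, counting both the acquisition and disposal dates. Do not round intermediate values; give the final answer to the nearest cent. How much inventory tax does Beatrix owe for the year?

Days held (1 Jan – 29 Jan 2018): 29 out of 365
Tax = €2,968,000 × 2.3% × 29/365 = €5,423.7151

€5,423.72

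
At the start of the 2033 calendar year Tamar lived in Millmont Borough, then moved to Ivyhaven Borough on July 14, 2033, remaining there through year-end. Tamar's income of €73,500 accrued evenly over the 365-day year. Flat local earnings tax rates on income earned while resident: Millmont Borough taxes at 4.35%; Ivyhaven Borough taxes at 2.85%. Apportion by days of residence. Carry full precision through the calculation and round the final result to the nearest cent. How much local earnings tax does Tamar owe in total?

€2,680.74

Millmont Borough, January 1 – July 13, 2033: 194 days → €73,500 × 4.35% × 194/365 = €1,699.3603
Ivyhaven Borough, July 14 – December 31, 2033: 171 days → €73,500 × 2.85% × 171/365 = €981.3760
Total = €2,680.7363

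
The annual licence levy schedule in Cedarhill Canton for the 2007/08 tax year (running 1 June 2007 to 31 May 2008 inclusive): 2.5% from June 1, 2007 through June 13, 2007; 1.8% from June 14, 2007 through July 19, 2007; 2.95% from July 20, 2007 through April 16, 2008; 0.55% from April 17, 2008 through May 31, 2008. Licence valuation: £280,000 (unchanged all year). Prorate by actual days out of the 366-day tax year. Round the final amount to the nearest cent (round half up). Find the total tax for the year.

£7,072.30

June 1 – June 13, 2007: 13 days at 2.5% → £280,000 × 2.5% × 13/366 = £248.6339
June 14 – July 19, 2007: 36 days at 1.8% → £280,000 × 1.8% × 36/366 = £495.7377
July 20, 2007 – April 16, 2008: 272 days at 2.95% → £280,000 × 2.95% × 272/366 = £6,138.5792
April 17 – May 31, 2008: 45 days at 0.55% → £280,000 × 0.55% × 45/366 = £189.3443
Total = £7,072.2951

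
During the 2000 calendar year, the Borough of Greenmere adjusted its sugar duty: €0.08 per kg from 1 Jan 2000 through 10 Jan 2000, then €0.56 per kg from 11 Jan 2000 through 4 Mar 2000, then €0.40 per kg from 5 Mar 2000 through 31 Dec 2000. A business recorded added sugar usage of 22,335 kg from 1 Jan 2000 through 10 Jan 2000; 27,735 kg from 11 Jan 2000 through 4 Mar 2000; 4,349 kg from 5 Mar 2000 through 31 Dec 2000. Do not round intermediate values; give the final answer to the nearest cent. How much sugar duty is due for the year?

€19,058.00

1 Jan – 10 Jan 2000: 22,335 kg at €0.08/kg → €1,786.80
11 Jan – 4 Mar 2000: 27,735 kg at €0.56/kg → €15,531.60
5 Mar – 31 Dec 2000: 4,349 kg at €0.40/kg → €1,739.60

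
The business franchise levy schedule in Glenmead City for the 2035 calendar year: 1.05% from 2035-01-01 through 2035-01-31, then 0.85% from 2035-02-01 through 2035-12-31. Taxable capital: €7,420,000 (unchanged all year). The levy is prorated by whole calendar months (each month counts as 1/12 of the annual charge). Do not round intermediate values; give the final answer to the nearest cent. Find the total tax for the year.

2035-01-01 to 2035-01-31: 1 month at 1.05% → €7,420,000 × 1.05% × 1/12 = €6,492.5000
2035-02-01 to 2035-12-31: 11 months at 0.85% → €7,420,000 × 0.85% × 11/12 = €57,814.1667
Total = €64,306.6667

€64,306.67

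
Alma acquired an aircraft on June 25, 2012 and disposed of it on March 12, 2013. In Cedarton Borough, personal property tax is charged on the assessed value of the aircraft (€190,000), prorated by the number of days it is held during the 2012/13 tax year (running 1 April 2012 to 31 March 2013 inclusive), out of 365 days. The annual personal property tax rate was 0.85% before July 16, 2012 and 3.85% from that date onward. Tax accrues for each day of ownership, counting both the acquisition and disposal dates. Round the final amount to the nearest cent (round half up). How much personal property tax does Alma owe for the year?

June 25 – July 15, 2012: 21 days at 0.85% → €190,000 × 0.85% × 21/365 = €92.9178
July 16, 2012 – March 12, 2013: 240 days at 3.85% → €190,000 × 3.85% × 240/365 = €4,809.8630
Total = €4,902.7808

€4,902.78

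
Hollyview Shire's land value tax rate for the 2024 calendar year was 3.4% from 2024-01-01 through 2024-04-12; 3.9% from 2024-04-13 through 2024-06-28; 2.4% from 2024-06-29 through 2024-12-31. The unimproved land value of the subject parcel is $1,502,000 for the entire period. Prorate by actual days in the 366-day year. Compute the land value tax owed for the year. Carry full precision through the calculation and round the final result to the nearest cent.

2024-01-01 to 2024-04-12: 103 days at 3.4% → $1,502,000 × 3.4% × 103/366 = $14,371.5956
2024-04-13 to 2024-06-28: 77 days at 3.9% → $1,502,000 × 3.9% × 77/366 = $12,323.7869
2024-06-29 to 2024-12-31: 186 days at 2.4% → $1,502,000 × 2.4% × 186/366 = $18,319.4754
Total = $45,014.8579

$45,014.86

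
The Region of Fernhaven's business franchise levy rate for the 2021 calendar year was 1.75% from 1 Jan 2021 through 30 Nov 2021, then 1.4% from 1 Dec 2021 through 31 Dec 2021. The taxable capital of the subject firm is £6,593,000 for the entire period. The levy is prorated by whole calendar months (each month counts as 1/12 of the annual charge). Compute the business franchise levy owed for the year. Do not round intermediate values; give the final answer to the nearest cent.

£113,454.54

1 Jan – 30 Nov 2021: 11 months at 1.75% → £6,593,000 × 1.75% × 11/12 = £105,762.7083
1 Dec – 31 Dec 2021: 1 month at 1.4% → £6,593,000 × 1.4% × 1/12 = £7,691.8333
Total = £113,454.5417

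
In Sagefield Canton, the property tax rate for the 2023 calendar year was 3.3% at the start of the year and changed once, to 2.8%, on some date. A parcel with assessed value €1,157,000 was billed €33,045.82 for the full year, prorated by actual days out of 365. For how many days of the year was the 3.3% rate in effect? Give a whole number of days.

41 days

Let d = days at the first rate; then 365 − d days at the second rate.
€1,157,000 × [3.3%·d + 2.8%·(365−d)] / 365 = €33,045.82
Solving gives d = 41, so the new rate took effect on 11 February 2023.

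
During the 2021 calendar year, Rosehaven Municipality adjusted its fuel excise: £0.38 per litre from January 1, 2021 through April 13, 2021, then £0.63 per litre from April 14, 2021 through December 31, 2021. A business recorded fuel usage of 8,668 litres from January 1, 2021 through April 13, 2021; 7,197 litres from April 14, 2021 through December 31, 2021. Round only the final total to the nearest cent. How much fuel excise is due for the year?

£7827.95

January 1 – April 13, 2021: 8,668 litres at £0.38/litre → £3293.84
April 14 – December 31, 2021: 7,197 litres at £0.63/litre → £4534.11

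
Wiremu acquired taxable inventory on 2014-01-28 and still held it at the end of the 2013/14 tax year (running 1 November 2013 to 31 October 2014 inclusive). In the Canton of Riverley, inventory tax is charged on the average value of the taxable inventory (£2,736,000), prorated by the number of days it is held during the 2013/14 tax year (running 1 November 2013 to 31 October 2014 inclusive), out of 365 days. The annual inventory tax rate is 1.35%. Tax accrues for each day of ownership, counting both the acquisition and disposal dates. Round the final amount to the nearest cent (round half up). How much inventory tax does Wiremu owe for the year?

£28,030.88

Days held (2014-01-28 to 2014-10-31): 277 out of 365
Tax = £2,736,000 × 1.35% × 277/365 = £28,030.8822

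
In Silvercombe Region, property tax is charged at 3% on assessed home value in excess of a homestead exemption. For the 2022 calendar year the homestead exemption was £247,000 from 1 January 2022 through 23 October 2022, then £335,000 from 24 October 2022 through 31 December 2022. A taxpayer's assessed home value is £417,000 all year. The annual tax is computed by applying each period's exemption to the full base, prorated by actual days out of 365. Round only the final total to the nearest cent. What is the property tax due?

£4,600.93

1 January – 23 October 2022: 296 days, exemption £247,000 → (£417,000 − £247,000) × 3% × 296/365 = £4,135.8904
24 October – 31 December 2022: 69 days, exemption £335,000 → (£417,000 − £335,000) × 3% × 69/365 = £465.0411
Total = £4,600.9315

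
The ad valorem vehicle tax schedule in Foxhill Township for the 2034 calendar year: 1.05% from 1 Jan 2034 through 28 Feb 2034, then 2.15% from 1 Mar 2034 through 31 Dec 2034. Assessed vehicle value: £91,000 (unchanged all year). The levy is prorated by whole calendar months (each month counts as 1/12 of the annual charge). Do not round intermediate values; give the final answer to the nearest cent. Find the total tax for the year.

1 Jan – 28 Feb 2034: 2 months at 1.05% → £91,000 × 1.05% × 2/12 = £159.2500
1 Mar – 31 Dec 2034: 10 months at 2.15% → £91,000 × 2.15% × 10/12 = £1,630.4167
Total = £1,789.6667

£1,789.67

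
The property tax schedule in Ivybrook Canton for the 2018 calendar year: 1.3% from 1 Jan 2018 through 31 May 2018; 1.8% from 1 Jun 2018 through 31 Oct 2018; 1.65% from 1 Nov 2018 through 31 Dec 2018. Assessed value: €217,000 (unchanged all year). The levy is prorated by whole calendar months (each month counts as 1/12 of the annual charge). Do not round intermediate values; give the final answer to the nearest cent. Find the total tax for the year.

€3,399.67

1 Jan – 31 May 2018: 5 months at 1.3% → €217,000 × 1.3% × 5/12 = €1,175.4167
1 Jun – 31 Oct 2018: 5 months at 1.8% → €217,000 × 1.8% × 5/12 = €1,627.5000
1 Nov – 31 Dec 2018: 2 months at 1.65% → €217,000 × 1.65% × 2/12 = €596.7500
Total = €3,399.6667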